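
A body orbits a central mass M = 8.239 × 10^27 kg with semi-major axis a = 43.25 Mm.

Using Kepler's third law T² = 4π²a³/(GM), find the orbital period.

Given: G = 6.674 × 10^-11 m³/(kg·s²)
M = 8.239 × 10^27 kg
GM = G × M = 6.674 × 10^-11 × 8.239 × 10^27 = 5.49871 × 10^17 m³/s²
a = 43.25 Mm = 4.325 × 10^7 m
a³ = 8.09018 × 10^22 m³
T = 2π √(a³/GM) = 2π √((8.09018 × 10^22) / (5.49871 × 10^17)) = 2π × 383.574 s
T = 2410.06 s ≈ 40.17 minutes

Final answer: 40.17 minutes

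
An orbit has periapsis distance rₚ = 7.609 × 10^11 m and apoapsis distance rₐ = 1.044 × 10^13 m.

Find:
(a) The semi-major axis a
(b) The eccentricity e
rₚ = 7.609 × 10^11 m
rₐ = 1.044 × 10^13 m
(a) a = (rₚ + rₐ)/2 = 5.60045 × 10^12 m ≈ 5.6 × 10^12 m
(b) e = (rₐ − rₚ)/(rₐ + rₚ) = (9.6791 × 10^12) / (1.12009 × 10^13) = 0.864136

Final answer:
(a) a = 5.6 × 10^12 m
(b) e = 0.8641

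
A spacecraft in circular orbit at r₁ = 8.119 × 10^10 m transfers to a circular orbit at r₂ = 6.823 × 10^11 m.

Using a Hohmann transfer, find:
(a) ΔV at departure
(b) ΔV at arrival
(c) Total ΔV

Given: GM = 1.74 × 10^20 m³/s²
r₁ = 8.119 × 10^10 m
r₂ = 6.823 × 10^11 m
GM = 1.74 × 10^20 m³/s²
Transfer ellipse: a_t = (r₁ + r₂)/2 = 3.81745 × 10^11 m
Circular speed at r₁: v₁ = √(GM/r₁) = 46293.9 m/s
Transfer speed at r₁ (periapsis): v₁ₜ = √(GM(2/r₁ − 1/a_t)) = 61890.6 m/s
(a) ΔV₁ = v₁ₜ − v₁ = 15596.7 m/s ≈ 15.6 km/s
Circular speed at r₂: v₂ = √(GM/r₂) = 15969.3 m/s
Transfer speed at r₂ (apoapsis): v₂ₜ = √(GM(2/r₂ − 1/a_t)) = 7364.64 m/s
(b) ΔV₂ = v₂ − v₂ₜ = 8604.7 m/s ≈ 8.605 km/s
(c) ΔV_total = ΔV₁ + ΔV₂ = 24201.4 m/s ≈ 24.2 km/s

Final answer:
(a) ΔV₁ = 15.6 km/s
(b) ΔV₂ = 8.605 km/s
(c) ΔV_total = 24.2 km/s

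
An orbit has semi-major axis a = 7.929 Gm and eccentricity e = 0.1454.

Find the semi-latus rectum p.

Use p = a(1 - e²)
a = 7.929 Gm = 7.929 × 10^9 m
e = 0.1454,  e² = 0.0211412,  1 − e² = 0.978859
p = a(1 − e²) = 7.929 × 10^9 m × 0.978859 = 7.76137 × 10^9 m ≈ 7.761 Gm

Final answer: p = 7.761 Gm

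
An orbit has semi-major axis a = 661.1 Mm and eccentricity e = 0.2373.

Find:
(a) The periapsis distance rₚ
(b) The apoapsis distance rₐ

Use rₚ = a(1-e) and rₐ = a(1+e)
a = 661.1 Mm = 6.611 × 10^8 m
e = 0.2373:  1 − e = 0.7627,  1 + e = 1.2373
(a) rₚ = a(1 − e) = 6.611 × 10^8 m × 0.7627 = 5.04221 × 10^8 m ≈ 504.2 Mm
(b) rₐ = a(1 + e) = 6.611 × 10^8 m × 1.2373 = 8.17979 × 10^8 m ≈ 818 Mm

Final answer:
(a) rₚ = 504.2 Mm
(b) rₐ = 818 Mm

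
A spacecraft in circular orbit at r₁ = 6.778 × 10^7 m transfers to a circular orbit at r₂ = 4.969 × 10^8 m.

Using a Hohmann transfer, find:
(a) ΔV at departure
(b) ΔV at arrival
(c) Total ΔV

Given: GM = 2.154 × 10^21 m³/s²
r₁ = 6.778 × 10^7 m
r₂ = 4.969 × 10^8 m
GM = 2.154 × 10^21 m³/s²
Transfer ellipse: a_t = (r₁ + r₂)/2 = 2.8234 × 10^8 m
Circular speed at r₁: v₁ = √(GM/r₁) = 5.63731 × 10^6 m/s
Transfer speed at r₁ (periapsis): v₁ₜ = √(GM(2/r₁ − 1/a_t)) = 7.4786 × 10^6 m/s
(a) ΔV₁ = v₁ₜ − v₁ = 1.84129 × 10^6 m/s ≈ 1841 km/s
Circular speed at r₂: v₂ = √(GM/r₂) = 2.08204 × 10^6 m/s
Transfer speed at r₂ (apoapsis): v₂ₜ = √(GM(2/r₂ − 1/a_t)) = 1.02012 × 10^6 m/s
(b) ΔV₂ = v₂ − v₂ₜ = 1.06191 × 10^6 m/s ≈ 1062 km/s
(c) ΔV_total = ΔV₁ + ΔV₂ = 2.9032 × 10^6 m/s ≈ 2903 km/s

Final answer:
(a) ΔV₁ = 1841 km/s
(b) ΔV₂ = 1062 km/s
(c) ΔV_total = 2903 km/s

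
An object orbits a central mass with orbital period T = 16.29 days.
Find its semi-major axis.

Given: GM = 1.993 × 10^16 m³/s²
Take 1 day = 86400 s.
T = 16.29 days = 1.40746 × 10^6 s
GM = 1.993 × 10^16 m³/s²
Kepler's third law: a³ = GM T² / (4π²)
T² = 1.98093 × 10^12 s²
a³ = (1.993 × 10^16) × (1.98093 × 10^12) / (4π²) = 1.00004 × 10^27 m³
a = (a³)^(1/3) = 1.00001 × 10^9 m ≈ 1 Gm

Final answer: 1 Gm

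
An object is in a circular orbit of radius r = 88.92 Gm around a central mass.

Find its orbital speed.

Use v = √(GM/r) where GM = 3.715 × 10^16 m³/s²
r = 88.92 Gm = 8.892 × 10^10 m
GM = 3.715 × 10^16 m³/s²
GM/r = (3.715 × 10^16) / (8.892 × 10^10) = 417791 m²/s²
v = √(GM/r) = 646.368 m/s ≈ 646.4 m/s

Final answer: 646.4 m/s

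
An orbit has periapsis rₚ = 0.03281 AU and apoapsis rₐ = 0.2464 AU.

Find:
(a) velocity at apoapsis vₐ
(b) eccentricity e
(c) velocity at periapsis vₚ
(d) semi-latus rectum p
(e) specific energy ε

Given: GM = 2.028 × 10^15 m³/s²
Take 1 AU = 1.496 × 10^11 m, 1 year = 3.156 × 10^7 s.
rₚ = 0.03281 AU = 4.90838 × 10^9 m
rₐ = 0.2464 AU = 3.68614 × 10^10 m
GM = 2.028 × 10^15 m³/s²
a = (rₚ + rₐ)/2 = 2.08849 × 10^10 m
e = (rₐ − rₚ)/(rₐ + rₚ) = (3.19531 × 10^10) / (4.17698 × 10^10) = 0.76498
(a) vₐ² = GM (2/rₐ − 1/a) = 2.028 × 10^15 × (5.42572 × 10^-11 − 4.78815 × 10^-11) = 12930.1 m²/s²;  vₐ = 113.71 m/s ≈ 113.7 m/s
(b) e = 0.76498 ≈ 0.765
(c) vₚ² = GM (2/rₚ − 1/a) = 2.028 × 10^15 × (4.07467 × 10^-10 − 4.78815 × 10^-11) = 729239 m²/s²;  vₚ = 853.955 m/s ≈ 0.1802 AU/year
(d) 1 − e² = 0.414806;  p = a(1 − e²) = 2.08849 × 10^10 × 0.414806 = 8.66318 × 10^9 m ≈ 0.05791 AU
(e) 2a = 4.17698 × 10^10 m;  ε = −GM/(2a) = -48551.8 J/kg ≈ -48.55 kJ/kg

Final answer:
(a) velocity at apoapsis vₐ = 113.7 m/s
(b) eccentricity e = 0.765
(c) velocity at periapsis vₚ = 0.1802 AU/year
(d) semi-latus rectum p = 0.05791 AU
(e) specific energy ε = -48.55 kJ/kg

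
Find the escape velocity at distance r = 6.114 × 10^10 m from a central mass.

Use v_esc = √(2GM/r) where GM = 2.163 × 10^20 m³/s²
r = 6.114 × 10^10 m
GM = 2.163 × 10^20 m³/s²
2GM/r = 2 × (2.163 × 10^20) / (6.114 × 10^10) = 7.07556 × 10^9 m²/s²
v_esc = √(2GM/r) = 84116.4 m/s ≈ 84.12 km/s

Final answer: 84.12 km/s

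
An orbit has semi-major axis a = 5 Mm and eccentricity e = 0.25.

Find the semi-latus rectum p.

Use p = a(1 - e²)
a = 5 Mm = 5 × 10^6 m
e = 0.25,  e² = 0.0625,  1 − e² = 0.9375
p = a(1 − e²) = 5 × 10^6 m × 0.9375 = 4.6875 × 10^6 m ≈ 4.688 Mm

Final answer: p = 4.688 Mm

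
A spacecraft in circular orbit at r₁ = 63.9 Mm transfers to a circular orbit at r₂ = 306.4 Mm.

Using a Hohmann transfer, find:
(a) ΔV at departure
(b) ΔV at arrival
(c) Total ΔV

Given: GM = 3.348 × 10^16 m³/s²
r₁ = 63.9 Mm = 6.39 × 10^7 m
r₂ = 306.4 Mm = 3.064 × 10^8 m
GM = 3.348 × 10^16 m³/s²
Transfer ellipse: a_t = (r₁ + r₂)/2 = 1.8515 × 10^8 m
Circular speed at r₁: v₁ = √(GM/r₁) = 22889.8 m/s
Transfer speed at r₁ (periapsis): v₁ₜ = √(GM(2/r₁ − 1/a_t)) = 29445.9 m/s
(a) ΔV₁ = v₁ₜ − v₁ = 6556.08 m/s ≈ 6.556 km/s
Circular speed at r₂: v₂ = √(GM/r₂) = 10453.2 m/s
Transfer speed at r₂ (apoapsis): v₂ₜ = √(GM(2/r₂ − 1/a_t)) = 6140.97 m/s
(b) ΔV₂ = v₂ − v₂ₜ = 4312.21 m/s ≈ 4.312 km/s
(c) ΔV_total = ΔV₁ + ΔV₂ = 10868.3 m/s ≈ 10.87 km/s

Final answer:
(a) ΔV₁ = 6.556 km/s
(b) ΔV₂ = 4.312 km/s
(c) ΔV_total = 10.87 km/s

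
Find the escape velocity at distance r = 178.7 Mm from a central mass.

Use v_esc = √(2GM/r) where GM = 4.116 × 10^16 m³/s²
r = 178.7 Mm = 1.787 × 10^8 m
GM = 4.116 × 10^16 m³/s²
2GM/r = 2 × (4.116 × 10^16) / (1.787 × 10^8) = 4.6066 × 10^8 m²/s²
v_esc = √(2GM/r) = 21463 m/s ≈ 21.46 km/s

Final answer: 21.46 km/s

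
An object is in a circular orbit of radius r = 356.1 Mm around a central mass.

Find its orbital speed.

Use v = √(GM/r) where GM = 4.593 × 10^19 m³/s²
r = 356.1 Mm = 3.561 × 10^8 m
GM = 4.593 × 10^19 m³/s²
GM/r = (4.593 × 10^19) / (3.561 × 10^8) = 1.28981 × 10^11 m²/s²
v = √(GM/r) = 359139 m/s ≈ 359.1 km/s

Final answer: 359.1 km/s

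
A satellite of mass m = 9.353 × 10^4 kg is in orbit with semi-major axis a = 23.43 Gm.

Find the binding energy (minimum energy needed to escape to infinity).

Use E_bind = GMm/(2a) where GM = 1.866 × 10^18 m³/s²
a = 23.43 Gm = 2.343 × 10^10 m
GM = 1.866 × 10^18 m³/s²
m = 9.353 × 10^4 kg
GMm = 1.866 × 10^18 × 93530 = 1.74527 × 10^23 m³·kg/s²
2a = 4.686 × 10^10 m
E_bind = GMm/(2a) = 3.72443 × 10^12 J ≈ 3.724 TJ

Final answer: 3.724 TJ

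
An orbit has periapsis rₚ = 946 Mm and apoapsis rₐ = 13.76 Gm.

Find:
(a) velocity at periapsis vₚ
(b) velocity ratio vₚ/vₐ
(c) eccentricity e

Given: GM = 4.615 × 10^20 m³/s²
rₚ = 946 Mm = 9.46 × 10^8 m
rₐ = 13.76 Gm = 1.376 × 10^10 m
GM = 4.615 × 10^20 m³/s²
a = (rₚ + rₐ)/2 = 7.353 × 10^9 m
e = (rₐ − rₚ)/(rₐ + rₚ) = (1.2814 × 10^10) / (1.4706 × 10^10) = 0.871345
(a) vₚ² = GM (2/rₚ − 1/a) = 4.615 × 10^20 × (2.11416 × 10^-9 − 1.35999 × 10^-10) = 9.12924 × 10^11 m²/s²;  vₚ = 955470 m/s ≈ 955.5 km/s
(b) vₚ/vₐ = rₐ/rₚ (angular momentum) = (1.376 × 10^10) / (9.46 × 10^8) = 14.5455 ≈ 14.55
(c) e = 0.871345 ≈ 0.8713

Final answer:
(a) velocity at periapsis vₚ = 955.5 km/s
(b) velocity ratio vₚ/vₐ = 14.55
(c) eccentricity e = 0.8713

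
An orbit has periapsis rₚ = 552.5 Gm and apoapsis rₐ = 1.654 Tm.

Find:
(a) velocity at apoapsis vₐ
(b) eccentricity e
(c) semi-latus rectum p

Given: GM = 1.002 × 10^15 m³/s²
rₚ = 552.5 Gm = 5.525 × 10^11 m
rₐ = 1.654 Tm = 1.654 × 10^12 m
GM = 1.002 × 10^15 m³/s²
a = (rₚ + rₐ)/2 = 1.10325 × 10^12 m
e = (rₐ − rₚ)/(rₐ + rₚ) = (1.1015 × 10^12) / (2.2065 × 10^12) = 0.499207
(a) vₐ² = GM (2/rₐ − 1/a) = 1.002 × 10^15 × (1.20919 × 10^-12 − 9.06413 × 10^-13) = 303.383 m²/s²;  vₐ = 17.4179 m/s ≈ 17.42 m/s
(b) e = 0.499207 ≈ 0.4992
(c) 1 − e² = 0.750792;  p = a(1 − e²) = 1.10325 × 10^12 × 0.750792 = 8.28312 × 10^11 m ≈ 828.3 Gm

Final answer:
(a) velocity at apoapsis vₐ = 17.42 m/s
(b) eccentricity e = 0.4992
(c) semi-latus rectum p = 828.3 Gm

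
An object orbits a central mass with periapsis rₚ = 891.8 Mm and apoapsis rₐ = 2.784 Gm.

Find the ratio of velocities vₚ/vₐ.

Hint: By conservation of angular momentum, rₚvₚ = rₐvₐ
rₚ = 891.8 Mm = 8.918 × 10^8 m
rₐ = 2.784 Gm = 2.784 × 10^9 m
rₚvₚ = rₐvₐ  ⇒  vₚ/vₐ = rₐ/rₚ
vₚ/vₐ = (2.784 × 10^9) / (8.918 × 10^8) = 3.12178

Final answer: vₚ/vₐ = 3.122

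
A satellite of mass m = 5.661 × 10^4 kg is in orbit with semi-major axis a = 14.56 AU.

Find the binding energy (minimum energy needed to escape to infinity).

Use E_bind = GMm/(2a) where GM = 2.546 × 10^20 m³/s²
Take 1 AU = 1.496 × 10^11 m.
a = 14.56 AU = 2.17818 × 10^12 m
GM = 2.546 × 10^20 m³/s²
m = 5.661 × 10^4 kg
GMm = 2.546 × 10^20 × 56610 = 1.44129 × 10^25 m³·kg/s²
2a = 4.35635 × 10^12 m
E_bind = GMm/(2a) = 3.30848 × 10^12 J ≈ 3.308 TJ

Final answer: 3.308 TJ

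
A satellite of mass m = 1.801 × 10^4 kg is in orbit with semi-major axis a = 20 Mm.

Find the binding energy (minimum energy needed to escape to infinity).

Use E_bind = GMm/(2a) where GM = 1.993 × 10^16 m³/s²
a = 20 Mm = 2 × 10^7 m
GM = 1.993 × 10^16 m³/s²
m = 1.801 × 10^4 kg
GMm = 1.993 × 10^16 × 18010 = 3.58939 × 10^20 m³·kg/s²
2a = 4 × 10^7 m
E_bind = GMm/(2a) = 8.97348 × 10^12 J ≈ 8.973 TJ

Final answer: 8.973 TJ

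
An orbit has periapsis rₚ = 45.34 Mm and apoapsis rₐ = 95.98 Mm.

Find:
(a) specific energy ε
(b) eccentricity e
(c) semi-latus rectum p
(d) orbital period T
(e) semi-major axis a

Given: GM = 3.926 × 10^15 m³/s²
rₚ = 45.34 Mm = 4.534 × 10^7 m
rₐ = 95.98 Mm = 9.598 × 10^7 m
GM = 3.926 × 10^15 m³/s²
a = (rₚ + rₐ)/2 = 7.066 × 10^7 m
e = (rₐ − rₚ)/(rₐ + rₚ) = (5.064 × 10^7) / (1.4132 × 10^8) = 0.358336
(a) 2a = 1.4132 × 10^8 m;  ε = −GM/(2a) = -2.77809 × 10^7 J/kg ≈ -27.78 MJ/kg
(b) e = 0.358336 ≈ 0.3583
(c) 1 − e² = 0.871596;  p = a(1 − e²) = 7.066 × 10^7 × 0.871596 = 6.15869 × 10^7 m ≈ 61.59 Mm
(d) a³ = 3.52794 × 10^23 m³;  T = 2π √(a³/GM) = 2π × 9479.5 s = 59561.4 s ≈ 16.54 hours
(e) a = 7.066 × 10^7 m ≈ 70.66 Mm

Final answer:
(a) specific energy ε = -27.78 MJ/kg
(b) eccentricity e = 0.3583
(c) semi-latus rectum p = 61.59 Mm
(d) orbital period T = 16.54 hours
(e) semi-major axis a = 70.66 Mm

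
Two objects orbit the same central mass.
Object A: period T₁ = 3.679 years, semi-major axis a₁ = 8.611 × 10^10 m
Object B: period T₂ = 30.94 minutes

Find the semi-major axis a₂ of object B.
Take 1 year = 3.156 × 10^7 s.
T₁ = 3.679 years = 1.16109 × 10^8 s
T₂ = 30.94 minutes = 1856.4 s
a₁ = 8.611 × 10^10 m
Kepler's third law: (T₂/T₁)² = (a₂/a₁)³  ⇒  a₂ = a₁ (T₂/T₁)^(2/3)
T₂/T₁ = 1.59884 × 10^-5
(T₂/T₁)^(2/3) = 0.000634653
a₂ = 8.611 × 10^10 m × 0.000634653 = 5.465 × 10^7 m ≈ 5.465 × 10^7 m

Final answer: a₂ = 5.465 × 10^7 m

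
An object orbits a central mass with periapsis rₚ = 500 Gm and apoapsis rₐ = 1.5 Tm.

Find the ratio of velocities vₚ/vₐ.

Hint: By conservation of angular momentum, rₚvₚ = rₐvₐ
rₚ = 500 Gm = 5 × 10^11 m
rₐ = 1.5 Tm = 1.5 × 10^12 m
rₚvₚ = rₐvₐ  ⇒  vₚ/vₐ = rₐ/rₚ
vₚ/vₐ = (1.5 × 10^12) / (5 × 10^11) = 3

Final answer: vₚ/vₐ = 3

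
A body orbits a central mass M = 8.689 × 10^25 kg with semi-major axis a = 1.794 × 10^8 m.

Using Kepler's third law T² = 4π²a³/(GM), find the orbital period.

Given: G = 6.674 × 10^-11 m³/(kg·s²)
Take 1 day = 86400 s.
M = 8.689 × 10^25 kg
GM = G × M = 6.674 × 10^-11 × 8.689 × 10^25 = 5.79904 × 10^15 m³/s²
a = 1.794 × 10^8 m
a³ = 5.77387 × 10^24 m³
T = 2π √(a³/GM) = 2π √((5.77387 × 10^24) / (5.79904 × 10^15)) = 2π × 31554.1 s
T = 198260 s ≈ 2.295 days

Final answer: 2.295 days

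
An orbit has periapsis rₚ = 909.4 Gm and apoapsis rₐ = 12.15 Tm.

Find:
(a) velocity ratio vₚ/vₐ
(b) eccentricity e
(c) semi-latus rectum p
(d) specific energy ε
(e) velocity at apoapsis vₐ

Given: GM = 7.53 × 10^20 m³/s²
rₚ = 909.4 Gm = 9.094 × 10^11 m
rₐ = 12.15 Tm = 1.215 × 10^13 m
GM = 7.53 × 10^20 m³/s²
a = (rₚ + rₐ)/2 = 6.5297 × 10^12 m
e = (rₐ − rₚ)/(rₐ + rₚ) = (1.12406 × 10^13) / (1.30594 × 10^13) = 0.860729
(a) vₚ/vₐ = rₐ/rₚ (angular momentum) = (1.215 × 10^13) / (9.094 × 10^11) = 13.3605 ≈ 13.36
(b) e = 0.860729 ≈ 0.8607
(c) 1 − e² = 0.259146;  p = a(1 − e²) = 6.5297 × 10^12 × 0.259146 = 1.69215 × 10^12 m ≈ 1.692 Tm
(d) 2a = 1.30594 × 10^13 m;  ε = −GM/(2a) = -5.76596 × 10^7 J/kg ≈ -57.66 MJ/kg
(e) vₐ² = GM (2/rₐ − 1/a) = 7.53 × 10^20 × (1.64609 × 10^-13 − 1.53146 × 10^-13) = 8.63138 × 10^6 m²/s²;  vₐ = 2937.92 m/s ≈ 2.938 km/s

Final answer:
(a) velocity ratio vₚ/vₐ = 13.36
(b) eccentricity e = 0.8607
(c) semi-latus rectum p = 1.692 Tm
(d) specific energy ε = -57.66 MJ/kg
(e) velocity at apoapsis vₐ = 2.938 km/s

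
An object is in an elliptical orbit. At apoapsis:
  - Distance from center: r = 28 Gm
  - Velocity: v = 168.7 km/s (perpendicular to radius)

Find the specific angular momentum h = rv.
r = 28 Gm = 2.8 × 10^10 m
v = 168.7 km/s = 168700 m/s
h = rv = 2.8 × 10^10 × 168700 = 4.7236 × 10^15 m²/s ≈ 4.724 × 10^15 m²/s

Final answer: h = 4.724 × 10^15 m²/s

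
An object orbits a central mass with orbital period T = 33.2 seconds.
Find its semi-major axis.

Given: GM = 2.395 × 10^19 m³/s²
T = 33.2 seconds
GM = 2.395 × 10^19 m³/s²
Kepler's third law: a³ = GM T² / (4π²)
T² = 1102.24 s²
a³ = (2.395 × 10^19) × 1102.24 / (4π²) = 6.68686 × 10^20 m³
a = (a³)^(1/3) = 8.74461 × 10^6 m ≈ 8.745 Mm

Final answer: 8.745 Mm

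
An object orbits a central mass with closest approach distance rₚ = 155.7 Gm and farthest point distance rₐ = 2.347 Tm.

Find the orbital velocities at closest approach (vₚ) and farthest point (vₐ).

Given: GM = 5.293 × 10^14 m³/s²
rₚ = 155.7 Gm = 1.557 × 10^11 m
rₐ = 2.347 Tm = 2.347 × 10^12 m
GM = 5.293 × 10^14 m³/s²
a = (rₚ + rₐ)/2 = 1.25135 × 10^12 m
Vis-viva: v² = GM (2/r − 1/a)
vₚ² = 5.293 × 10^14 × (1.28452 × 10^-11 − 7.99137 × 10^-13) = 6375.99 m²/s²
vₚ = 79.8498 m/s ≈ 79.85 m/s
vₐ² = 5.293 × 10^14 × (8.52152 × 10^-13 − 7.99137 × 10^-13) = 28.0607 m²/s²
vₐ = 5.29724 m/s ≈ 5.297 m/s

Final answer: vₚ = 79.85 m/s, vₐ = 5.297 m/s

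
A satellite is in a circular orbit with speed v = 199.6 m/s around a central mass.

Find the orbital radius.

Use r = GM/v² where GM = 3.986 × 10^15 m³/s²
v = 199.6 m/s
GM = 3.986 × 10^15 m³/s²
v² = 39840.2 m²/s²
r = GM/v² = (3.986 × 10^15) / 39840.2 = 1.0005 × 10^11 m ≈ 100 Gm

Final answer: 100 Gm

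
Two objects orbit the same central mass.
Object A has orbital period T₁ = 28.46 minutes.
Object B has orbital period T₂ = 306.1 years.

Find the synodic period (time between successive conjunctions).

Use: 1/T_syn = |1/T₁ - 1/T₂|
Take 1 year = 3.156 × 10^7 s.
T₁ = 28.46 minutes = 1707.6 s
T₂ = 306.1 years = 9.66052 × 10^9 s
1/T₁ = 0.000585617 s⁻¹
1/T₂ = 1.03514 × 10^-10 s⁻¹
|1/T₁ − 1/T₂| = 0.000585617 s⁻¹
T_syn = 1 / |1/T₁ − 1/T₂| = 1707.6 s ≈ 28.46 minutes

Final answer: T_syn = 28.46 minutes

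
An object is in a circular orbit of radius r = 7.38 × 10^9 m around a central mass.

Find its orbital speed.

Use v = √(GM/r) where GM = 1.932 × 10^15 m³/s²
r = 7.38 × 10^9 m
GM = 1.932 × 10^15 m³/s²
GM/r = (1.932 × 10^15) / (7.38 × 10^9) = 261789 m²/s²
v = √(GM/r) = 511.653 m/s ≈ 511.7 m/s

Final answer: 511.7 m/s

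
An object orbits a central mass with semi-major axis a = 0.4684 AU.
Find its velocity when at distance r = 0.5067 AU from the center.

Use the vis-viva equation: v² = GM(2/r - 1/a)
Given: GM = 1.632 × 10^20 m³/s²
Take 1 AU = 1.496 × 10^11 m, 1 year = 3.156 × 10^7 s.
a = 0.4684 AU = 7.00726 × 10^10 m
r = 0.5067 AU = 7.58023 × 10^10 m
GM = 1.632 × 10^20 m³/s²
2/r − 1/a = 2.63844 × 10^-11 − 1.42709 × 10^-11 = 1.21135 × 10^-11 m⁻¹
v² = GM (2/r − 1/a) = 1.97693 × 10^9 m²/s²
v = 44462.6 m/s ≈ 9.38 AU/year

Final answer: 9.38 AU/year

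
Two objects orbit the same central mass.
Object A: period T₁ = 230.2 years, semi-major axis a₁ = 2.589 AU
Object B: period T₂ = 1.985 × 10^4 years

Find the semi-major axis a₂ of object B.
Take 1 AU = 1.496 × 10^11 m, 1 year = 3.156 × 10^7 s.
T₁ = 230.2 years = 7.26511 × 10^9 s
T₂ = 1.985 × 10^4 years = 6.26466 × 10^11 s
a₁ = 2.589 AU = 3.87314 × 10^11 m
Kepler's third law: (T₂/T₁)² = (a₂/a₁)³  ⇒  a₂ = a₁ (T₂/T₁)^(2/3)
T₂/T₁ = 86.2294
(T₂/T₁)^(2/3) = 19.5181
a₂ = 3.87314 × 10^11 m × 19.5181 = 7.55963 × 10^12 m ≈ 50.53 AU

Final answer: a₂ = 50.53 AU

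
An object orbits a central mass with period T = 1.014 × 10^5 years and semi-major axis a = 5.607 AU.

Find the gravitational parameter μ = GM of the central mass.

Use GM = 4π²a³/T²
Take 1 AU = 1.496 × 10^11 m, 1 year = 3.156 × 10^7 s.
T = 1.014 × 10^5 years = 3.20018 × 10^12 s
a = 5.607 AU = 8.38807 × 10^11 m
a³ = 5.90183 × 10^35 m³
T² = 1.02412 × 10^25 s²
GM = 4π² × (5.90183 × 10^35) / (1.02412 × 10^25) = 2.27508 × 10^12 m³/s²
GM ≈ 2.275 × 10^12 m³/s²

Final answer: GM = 2.275 × 10^12 m³/s²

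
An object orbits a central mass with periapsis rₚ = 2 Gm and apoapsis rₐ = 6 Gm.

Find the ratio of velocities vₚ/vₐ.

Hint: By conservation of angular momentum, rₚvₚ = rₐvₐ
rₚ = 2 Gm = 2 × 10^9 m
rₐ = 6 Gm = 6 × 10^9 m
rₚvₚ = rₐvₐ  ⇒  vₚ/vₐ = rₐ/rₚ
vₚ/vₐ = (6 × 10^9) / (2 × 10^9) = 3

Final answer: vₚ/vₐ = 3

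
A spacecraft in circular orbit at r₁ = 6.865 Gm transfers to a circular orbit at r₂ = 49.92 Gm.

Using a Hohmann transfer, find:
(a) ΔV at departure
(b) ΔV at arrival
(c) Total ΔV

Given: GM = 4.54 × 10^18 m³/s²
r₁ = 6.865 Gm = 6.865 × 10^9 m
r₂ = 49.92 Gm = 4.992 × 10^10 m
GM = 4.54 × 10^18 m³/s²
Transfer ellipse: a_t = (r₁ + r₂)/2 = 2.83925 × 10^10 m
Circular speed at r₁: v₁ = √(GM/r₁) = 25716.3 m/s
Transfer speed at r₁ (periapsis): v₁ₜ = √(GM(2/r₁ − 1/a_t)) = 34099.1 m/s
(a) ΔV₁ = v₁ₜ − v₁ = 8382.87 m/s ≈ 8.383 km/s
Circular speed at r₂: v₂ = √(GM/r₂) = 9536.54 m/s
Transfer speed at r₂ (apoapsis): v₂ₜ = √(GM(2/r₂ − 1/a_t)) = 4689.31 m/s
(b) ΔV₂ = v₂ − v₂ₜ = 4847.22 m/s ≈ 4.847 km/s
(c) ΔV_total = ΔV₁ + ΔV₂ = 13230.1 m/s ≈ 13.23 km/s

Final answer:
(a) ΔV₁ = 8.383 km/s
(b) ΔV₂ = 4.847 km/s
(c) ΔV_total = 13.23 km/s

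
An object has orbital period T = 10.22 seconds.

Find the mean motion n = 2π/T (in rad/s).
T = 10.22 seconds
n = 2π / 10.22 s = 0.614793 rad/s ≈ 0.6148 rad/s

Final answer: n = 0.6148 rad/s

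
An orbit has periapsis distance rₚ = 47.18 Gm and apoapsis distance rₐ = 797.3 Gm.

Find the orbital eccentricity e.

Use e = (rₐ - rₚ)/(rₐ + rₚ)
rₚ = 47.18 Gm = 4.718 × 10^10 m
rₐ = 797.3 Gm = 7.973 × 10^11 m
rₐ − rₚ = 7.5012 × 10^11 m
rₐ + rₚ = 8.4448 × 10^11 m
e = (rₐ − rₚ)/(rₐ + rₚ) = 0.888263

Final answer: e = 0.8883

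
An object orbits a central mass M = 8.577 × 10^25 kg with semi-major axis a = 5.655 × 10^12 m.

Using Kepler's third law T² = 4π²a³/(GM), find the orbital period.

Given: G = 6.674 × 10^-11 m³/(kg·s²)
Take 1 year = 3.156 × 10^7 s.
M = 8.577 × 10^25 kg
GM = G × M = 6.674 × 10^-11 × 8.577 × 10^25 = 5.72429 × 10^15 m³/s²
a = 5.655 × 10^12 m
a³ = 1.80841 × 10^38 m³
T = 2π √(a³/GM) = 2π √((1.80841 × 10^38) / (5.72429 × 10^15)) = 2π × 1.77741 × 10^11 s
T = 1.11678 × 10^12 s ≈ 3.539 × 10^4 years

Final answer: 3.539 × 10^4 years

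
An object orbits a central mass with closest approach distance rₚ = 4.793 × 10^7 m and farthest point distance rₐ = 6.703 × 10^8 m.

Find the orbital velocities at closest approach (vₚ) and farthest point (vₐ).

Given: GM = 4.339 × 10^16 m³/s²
rₚ = 4.793 × 10^7 m
rₐ = 6.703 × 10^8 m
GM = 4.339 × 10^16 m³/s²
a = (rₚ + rₐ)/2 = 3.59115 × 10^8 m
Vis-viva: v² = GM (2/r − 1/a)
vₚ² = 4.339 × 10^16 × (4.17275 × 10^-8 − 2.78462 × 10^-9) = 1.68973 × 10^9 m²/s²
vₚ = 41106.4 m/s ≈ 41.11 km/s
vₐ² = 4.339 × 10^16 × (2.98374 × 10^-9 − 2.78462 × 10^-9) = 8.63961 × 10^6 m²/s²
vₐ = 2939.32 m/s ≈ 2.939 km/s

Final answer: vₚ = 41.11 km/s, vₐ = 2.939 km/s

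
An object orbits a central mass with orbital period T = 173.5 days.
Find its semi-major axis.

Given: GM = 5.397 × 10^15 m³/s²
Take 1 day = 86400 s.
T = 173.5 days = 1.49904 × 10^7 s
GM = 5.397 × 10^15 m³/s²
Kepler's third law: a³ = GM T² / (4π²)
T² = 2.24712 × 10^14 s²
a³ = (5.397 × 10^15) × (2.24712 × 10^14) / (4π²) = 3.07199 × 10^28 m³
a = (a³)^(1/3) = 3.13189 × 10^9 m ≈ 3.132 Gm

Final answer: 3.132 Gm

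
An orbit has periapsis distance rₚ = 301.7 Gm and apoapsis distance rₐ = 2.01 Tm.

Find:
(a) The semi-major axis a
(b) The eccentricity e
rₚ = 301.7 Gm = 3.017 × 10^11 m
rₐ = 2.01 Tm = 2.01 × 10^12 m
(a) a = (rₚ + rₐ)/2 = 1.15585 × 10^12 m ≈ 1.156 Tm
(b) e = (rₐ − rₚ)/(rₐ + rₚ) = (1.7083 × 10^12) / (2.3117 × 10^12) = 0.73898

Final answer:
(a) a = 1.156 Tm
(b) e = 0.739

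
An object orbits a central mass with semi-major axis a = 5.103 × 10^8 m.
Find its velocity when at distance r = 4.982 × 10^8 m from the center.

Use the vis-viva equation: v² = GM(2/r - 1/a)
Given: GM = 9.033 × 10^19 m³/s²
a = 5.103 × 10^8 m
r = 4.982 × 10^8 m
GM = 9.033 × 10^19 m³/s²
2/r − 1/a = 4.01445 × 10^-9 − 1.95963 × 10^-9 = 2.05482 × 10^-9 m⁻¹
v² = GM (2/r − 1/a) = 1.85612 × 10^11 m²/s²
v = 430827 m/s ≈ 430.8 km/s

Final answer: 430.8 km/s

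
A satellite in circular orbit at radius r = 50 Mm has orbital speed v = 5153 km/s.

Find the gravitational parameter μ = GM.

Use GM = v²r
r = 50 Mm = 5 × 10^7 m
v = 5153 km/s = 5.153 × 10^6 m/s
v² = 2.65534 × 10^13 m²/s²
GM = v²r = 2.65534 × 10^13 × 5 × 10^7 = 1.32767 × 10^21 m³/s²
GM ≈ 1.328 × 10^21 m³/s²

Final answer: GM = 1.328 × 10^21 m³/s²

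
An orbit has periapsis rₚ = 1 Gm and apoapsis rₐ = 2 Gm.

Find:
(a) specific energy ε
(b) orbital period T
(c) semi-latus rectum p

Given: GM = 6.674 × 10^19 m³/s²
rₚ = 1 Gm = 1 × 10^9 m
rₐ = 2 Gm = 2 × 10^9 m
GM = 6.674 × 10^19 m³/s²
a = (rₚ + rₐ)/2 = 1.5 × 10^9 m
e = (rₐ − rₚ)/(rₐ + rₚ) = (1 × 10^9) / (3 × 10^9) = 0.333333
(a) 2a = 3 × 10^9 m;  ε = −GM/(2a) = -2.22467 × 10^10 J/kg ≈ -22.25 GJ/kg
(b) a³ = 3.375 × 10^27 m³;  T = 2π √(a³/GM) = 2π × 7111.21 s = 44681.1 s ≈ 12.41 hours
(c) 1 − e² = 0.888889;  p = a(1 − e²) = 1.5 × 10^9 × 0.888889 = 1.33333 × 10^9 m ≈ 1.333 Gm

Final answer:
(a) specific energy ε = -22.25 GJ/kg
(b) orbital period T = 12.41 hours
(c) semi-latus rectum p = 1.333 Gm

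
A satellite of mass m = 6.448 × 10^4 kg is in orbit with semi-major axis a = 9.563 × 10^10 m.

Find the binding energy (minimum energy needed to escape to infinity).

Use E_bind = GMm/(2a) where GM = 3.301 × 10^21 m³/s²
a = 9.563 × 10^10 m
GM = 3.301 × 10^21 m³/s²
m = 6.448 × 10^4 kg
GMm = 3.301 × 10^21 × 64480 = 2.12848 × 10^26 m³·kg/s²
2a = 1.9126 × 10^11 m
E_bind = GMm/(2a) = 1.11288 × 10^15 J ≈ 1.113 PJ

Final answer: 1.113 PJ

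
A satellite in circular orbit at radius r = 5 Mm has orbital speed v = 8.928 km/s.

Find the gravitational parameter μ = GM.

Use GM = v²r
r = 5 Mm = 5 × 10^6 m
v = 8.928 km/s = 8928 m/s
v² = 7.97092 × 10^7 m²/s²
GM = v²r = 7.97092 × 10^7 × 5 × 10^6 = 3.98546 × 10^14 m³/s²
GM ≈ 3.985 × 10^14 m³/s²

Final answer: GM = 3.985 × 10^14 m³/s²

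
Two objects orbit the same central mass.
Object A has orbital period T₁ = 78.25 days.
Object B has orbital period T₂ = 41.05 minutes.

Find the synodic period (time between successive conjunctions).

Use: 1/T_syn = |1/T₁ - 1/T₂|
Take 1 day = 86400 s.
T₁ = 78.25 days = 6.7608 × 10^6 s
T₂ = 41.05 minutes = 2463 s
1/T₁ = 1.47911 × 10^-7 s⁻¹
1/T₂ = 0.000406009 s⁻¹
|1/T₁ − 1/T₂| = 0.000405861 s⁻¹
T_syn = 1 / |1/T₁ − 1/T₂| = 2463.9 s ≈ 41.06 minutes

Final answer: T_syn = 41.06 minutes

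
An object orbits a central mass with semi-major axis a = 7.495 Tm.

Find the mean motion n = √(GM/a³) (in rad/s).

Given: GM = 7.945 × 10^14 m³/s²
a = 7.495 Tm = 7.495 × 10^12 m
GM = 7.945 × 10^14 m³/s²
a³ = 4.21032 × 10^38 m³
GM/a³ = (7.945 × 10^14) / (4.21032 × 10^38) = 1.88703 × 10^-24 s⁻²
n = √(GM/a³) = 1.37369 × 10^-12 rad/s ≈ 1.374 × 10^-12 rad/s

Final answer: n = 1.374 × 10^-12 rad/s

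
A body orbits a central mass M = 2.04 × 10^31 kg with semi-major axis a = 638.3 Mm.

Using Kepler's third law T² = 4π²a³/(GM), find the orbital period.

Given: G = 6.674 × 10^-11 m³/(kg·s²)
M = 2.04 × 10^31 kg
GM = G × M = 6.674 × 10^-11 × 2.04 × 10^31 = 1.3615 × 10^21 m³/s²
a = 638.3 Mm = 6.383 × 10^8 m
a³ = 2.60061 × 10^26 m³
T = 2π √(a³/GM) = 2π √((2.60061 × 10^26) / (1.3615 × 10^21)) = 2π × 437.048 s
T = 2746.05 s ≈ 45.77 minutes

Final answer: 45.77 minutes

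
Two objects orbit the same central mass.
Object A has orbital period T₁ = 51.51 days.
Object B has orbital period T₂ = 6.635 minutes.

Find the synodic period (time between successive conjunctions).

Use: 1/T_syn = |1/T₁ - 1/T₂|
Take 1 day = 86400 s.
T₁ = 51.51 days = 4.45046 × 10^6 s
T₂ = 6.635 minutes = 398.1 s
1/T₁ = 2.24696 × 10^-7 s⁻¹
1/T₂ = 0.00251193 s⁻¹
|1/T₁ − 1/T₂| = 0.00251171 s⁻¹
T_syn = 1 / |1/T₁ − 1/T₂| = 398.136 s ≈ 6.636 minutes

Final answer: T_syn = 6.636 minutes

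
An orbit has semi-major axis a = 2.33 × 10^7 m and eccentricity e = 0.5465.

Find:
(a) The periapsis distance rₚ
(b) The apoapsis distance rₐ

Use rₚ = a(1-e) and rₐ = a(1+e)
a = 2.33 × 10^7 m
e = 0.5465:  1 − e = 0.4535,  1 + e = 1.5465
(a) rₚ = a(1 − e) = 2.33 × 10^7 m × 0.4535 = 1.05666 × 10^7 m ≈ 1.057 × 10^7 m
(b) rₐ = a(1 + e) = 2.33 × 10^7 m × 1.5465 = 3.60334 × 10^7 m ≈ 3.603 × 10^7 m

Final answer:
(a) rₚ = 1.057 × 10^7 m
(b) rₐ = 3.603 × 10^7 m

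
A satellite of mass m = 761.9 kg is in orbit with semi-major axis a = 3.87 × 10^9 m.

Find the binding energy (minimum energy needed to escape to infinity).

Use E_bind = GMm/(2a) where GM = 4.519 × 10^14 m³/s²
a = 3.87 × 10^9 m
GM = 4.519 × 10^14 m³/s²
m = 761.9 kg
GMm = 4.519 × 10^14 × 761.9 = 3.44303 × 10^17 m³·kg/s²
2a = 7.74 × 10^9 m
E_bind = GMm/(2a) = 4.44835 × 10^7 J ≈ 44.48 MJ

Final answer: 44.48 MJ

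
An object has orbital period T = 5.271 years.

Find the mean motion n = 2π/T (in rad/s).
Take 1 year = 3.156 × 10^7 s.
T = 5.271 years = 1.66353 × 10^8 s
n = 2π / (1.66353 × 10^8 s) = 3.77702 × 10^-8 rad/s ≈ 3.777 × 10^-8 rad/s

Final answer: n = 3.777 × 10^-8 rad/s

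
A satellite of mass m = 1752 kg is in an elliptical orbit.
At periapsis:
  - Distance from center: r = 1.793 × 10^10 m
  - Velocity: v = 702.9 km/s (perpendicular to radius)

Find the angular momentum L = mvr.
r = 1.793 × 10^10 m
v = 702.9 km/s = 702900 m/s
vr = 702900 × 1.793 × 10^10 = 1.2603 × 10^16 m²/s
L = m × vr = 1752 × 1.2603 × 10^16 = 2.20805 × 10^19 kg·m²/s ≈ 2.208 × 10^19 kg·m²/s

Final answer: L = 2.208 × 10^19 kg·m²/s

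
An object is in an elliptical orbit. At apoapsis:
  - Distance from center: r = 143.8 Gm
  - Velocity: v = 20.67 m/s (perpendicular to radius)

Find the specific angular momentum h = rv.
r = 143.8 Gm = 1.438 × 10^11 m
v = 20.67 m/s
h = rv = 1.438 × 10^11 × 20.67 = 2.97235 × 10^12 m²/s ≈ 2.972 × 10^12 m²/s

Final answer: h = 2.972 × 10^12 m²/s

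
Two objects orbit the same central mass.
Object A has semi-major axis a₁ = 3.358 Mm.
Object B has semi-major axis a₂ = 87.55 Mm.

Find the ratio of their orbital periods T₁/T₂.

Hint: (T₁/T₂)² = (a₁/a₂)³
a₁ = 3.358 Mm = 3.358 × 10^6 m
a₂ = 87.55 Mm = 8.755 × 10^7 m
a₁/a₂ = 0.0383552
T₁/T₂ = (a₁/a₂)^(3/2) = (0.0383552)^1.5 = 0.00751168

Final answer: T₁/T₂ = 0.007512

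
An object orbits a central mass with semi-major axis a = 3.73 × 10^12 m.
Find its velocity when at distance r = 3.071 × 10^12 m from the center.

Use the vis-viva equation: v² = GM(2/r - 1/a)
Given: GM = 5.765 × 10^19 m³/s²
a = 3.73 × 10^12 m
r = 3.071 × 10^12 m
GM = 5.765 × 10^19 m³/s²
2/r − 1/a = 6.51254 × 10^-13 − 2.68097 × 10^-13 = 3.83157 × 10^-13 m⁻¹
v² = GM (2/r − 1/a) = 2.2089 × 10^7 m²/s²
v = 4699.89 m/s ≈ 4.7 km/s

Final answer: 4.7 km/s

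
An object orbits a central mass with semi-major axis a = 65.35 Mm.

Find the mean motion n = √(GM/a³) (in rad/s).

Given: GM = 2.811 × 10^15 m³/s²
a = 65.35 Mm = 6.535 × 10^7 m
GM = 2.811 × 10^15 m³/s²
a³ = 2.79085 × 10^23 m³
GM/a³ = (2.811 × 10^15) / (2.79085 × 10^23) = 1.00722 × 10^-8 s⁻²
n = √(GM/a³) = 0.00010036 rad/s ≈ 0.0001004 rad/s

Final answer: n = 0.0001004 rad/s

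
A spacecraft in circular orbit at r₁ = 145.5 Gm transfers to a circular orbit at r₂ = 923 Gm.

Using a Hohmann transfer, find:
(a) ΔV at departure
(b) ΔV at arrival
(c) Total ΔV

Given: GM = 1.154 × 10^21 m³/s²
r₁ = 145.5 Gm = 1.455 × 10^11 m
r₂ = 923 Gm = 9.23 × 10^11 m
GM = 1.154 × 10^21 m³/s²
Transfer ellipse: a_t = (r₁ + r₂)/2 = 5.3425 × 10^11 m
Circular speed at r₁: v₁ = √(GM/r₁) = 89057.7 m/s
Transfer speed at r₁ (periapsis): v₁ₜ = √(GM(2/r₁ − 1/a_t)) = 117058 m/s
(a) ΔV₁ = v₁ₜ − v₁ = 28000 m/s ≈ 28 km/s
Circular speed at r₂: v₂ = √(GM/r₂) = 35359.2 m/s
Transfer speed at r₂ (apoapsis): v₂ₜ = √(GM(2/r₂ − 1/a_t)) = 18452.8 m/s
(b) ΔV₂ = v₂ − v₂ₜ = 16906.4 m/s ≈ 16.91 km/s
(c) ΔV_total = ΔV₁ + ΔV₂ = 44906.4 m/s ≈ 44.91 km/s

Final answer:
(a) ΔV₁ = 28 km/s
(b) ΔV₂ = 16.91 km/s
(c) ΔV_total = 44.91 km/s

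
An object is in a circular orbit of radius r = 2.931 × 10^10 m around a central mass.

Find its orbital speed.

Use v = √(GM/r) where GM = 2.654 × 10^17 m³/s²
r = 2.931 × 10^10 m
GM = 2.654 × 10^17 m³/s²
GM/r = (2.654 × 10^17) / (2.931 × 10^10) = 9.05493 × 10^6 m²/s²
v = √(GM/r) = 3009.14 m/s ≈ 3.009 km/s

Final answer: 3.009 km/s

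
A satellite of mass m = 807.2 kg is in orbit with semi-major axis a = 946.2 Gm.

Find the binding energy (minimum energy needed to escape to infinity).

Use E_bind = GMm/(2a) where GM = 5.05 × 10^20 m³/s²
a = 946.2 Gm = 9.462 × 10^11 m
GM = 5.05 × 10^20 m³/s²
m = 807.2 kg
GMm = 5.05 × 10^20 × 807.2 = 4.07636 × 10^23 m³·kg/s²
2a = 1.8924 × 10^12 m
E_bind = GMm/(2a) = 2.15407 × 10^11 J ≈ 215.4 GJ

Final answer: 215.4 GJ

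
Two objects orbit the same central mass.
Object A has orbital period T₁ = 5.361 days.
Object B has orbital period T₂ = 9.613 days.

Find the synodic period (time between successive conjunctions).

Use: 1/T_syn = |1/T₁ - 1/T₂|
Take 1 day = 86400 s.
T₁ = 5.361 days = 463190 s
T₂ = 9.613 days = 830563 s
1/T₁ = 2.15894 × 10^-6 s⁻¹
1/T₂ = 1.204 × 10^-6 s⁻¹
|1/T₁ − 1/T₂| = 9.54937 × 10^-7 s⁻¹
T_syn = 1 / |1/T₁ − 1/T₂| = 1.04719 × 10^6 s ≈ 12.12 days

Final answer: T_syn = 12.12 days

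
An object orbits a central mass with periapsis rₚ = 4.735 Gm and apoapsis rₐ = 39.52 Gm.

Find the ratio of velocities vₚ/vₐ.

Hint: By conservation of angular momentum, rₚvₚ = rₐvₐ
rₚ = 4.735 Gm = 4.735 × 10^9 m
rₐ = 39.52 Gm = 3.952 × 10^10 m
rₚvₚ = rₐvₐ  ⇒  vₚ/vₐ = rₐ/rₚ
vₚ/vₐ = (3.952 × 10^10) / (4.735 × 10^9) = 8.34636

Final answer: vₚ/vₐ = 8.346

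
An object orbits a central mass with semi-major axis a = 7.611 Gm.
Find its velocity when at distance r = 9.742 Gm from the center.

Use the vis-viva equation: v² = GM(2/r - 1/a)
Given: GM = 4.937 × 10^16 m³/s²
a = 7.611 Gm = 7.611 × 10^9 m
r = 9.742 Gm = 9.742 × 10^9 m
GM = 4.937 × 10^16 m³/s²
2/r − 1/a = 2.05297 × 10^-10 − 1.31389 × 10^-10 = 7.39079 × 10^-11 m⁻¹
v² = GM (2/r − 1/a) = 3.64883 × 10^6 m²/s²
v = 1910.19 m/s ≈ 1.91 km/s

Final answer: 1.91 km/s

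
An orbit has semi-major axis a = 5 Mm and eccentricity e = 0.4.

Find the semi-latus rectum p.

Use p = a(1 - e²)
a = 5 Mm = 5 × 10^6 m
e = 0.4,  e² = 0.16,  1 − e² = 0.84
p = a(1 − e²) = 5 × 10^6 m × 0.84 = 4.2 × 10^6 m ≈ 4.2 Mm

Final answer: p = 4.2 Mm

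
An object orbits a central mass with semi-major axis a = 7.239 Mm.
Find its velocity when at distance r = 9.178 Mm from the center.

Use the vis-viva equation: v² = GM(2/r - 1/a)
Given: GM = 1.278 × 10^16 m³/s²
a = 7.239 Mm = 7.239 × 10^6 m
r = 9.178 Mm = 9.178 × 10^6 m
GM = 1.278 × 10^16 m³/s²
2/r − 1/a = 2.17912 × 10^-7 − 1.38141 × 10^-7 = 7.97718 × 10^-8 m⁻¹
v² = GM (2/r − 1/a) = 1.01948 × 10^9 m²/s²
v = 31929.3 m/s ≈ 31.93 km/s

Final answer: 31.93 km/s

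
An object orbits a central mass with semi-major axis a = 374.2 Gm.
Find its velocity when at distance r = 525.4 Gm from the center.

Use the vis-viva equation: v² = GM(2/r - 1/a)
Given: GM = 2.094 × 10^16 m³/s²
a = 374.2 Gm = 3.742 × 10^11 m
r = 525.4 Gm = 5.254 × 10^11 m
GM = 2.094 × 10^16 m³/s²
2/r − 1/a = 3.80662 × 10^-12 − 2.67237 × 10^-12 = 1.13426 × 10^-12 m⁻¹
v² = GM (2/r − 1/a) = 23751.3 m²/s²
v = 154.115 m/s ≈ 154.1 m/s

Final answer: 154.1 m/s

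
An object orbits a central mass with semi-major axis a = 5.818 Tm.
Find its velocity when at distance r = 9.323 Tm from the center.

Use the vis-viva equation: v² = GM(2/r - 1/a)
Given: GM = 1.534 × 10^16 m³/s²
a = 5.818 Tm = 5.818 × 10^12 m
r = 9.323 Tm = 9.323 × 10^12 m
GM = 1.534 × 10^16 m³/s²
2/r − 1/a = 2.14523 × 10^-13 − 1.7188 × 10^-13 = 4.26429 × 10^-14 m⁻¹
v² = GM (2/r − 1/a) = 654.141 m²/s²
v = 25.5762 m/s ≈ 25.58 m/s

Final answer: 25.58 m/s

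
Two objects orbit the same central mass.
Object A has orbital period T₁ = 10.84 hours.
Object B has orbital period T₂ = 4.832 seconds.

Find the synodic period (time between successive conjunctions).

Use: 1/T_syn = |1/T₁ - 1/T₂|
T₁ = 10.84 hours = 39024 s
T₂ = 4.832 seconds
1/T₁ = 2.56253 × 10^-5 s⁻¹
1/T₂ = 0.206954 s⁻¹
|1/T₁ − 1/T₂| = 0.206928 s⁻¹
T_syn = 1 / |1/T₁ − 1/T₂| = 4.8326 s ≈ 4.833 seconds

Final answer: T_syn = 4.833 seconds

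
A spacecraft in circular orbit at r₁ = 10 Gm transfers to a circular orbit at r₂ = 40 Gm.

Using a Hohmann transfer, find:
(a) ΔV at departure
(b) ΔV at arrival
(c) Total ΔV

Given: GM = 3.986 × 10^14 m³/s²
r₁ = 10 Gm = 1 × 10^10 m
r₂ = 40 Gm = 4 × 10^10 m
GM = 3.986 × 10^14 m³/s²
Transfer ellipse: a_t = (r₁ + r₂)/2 = 2.5 × 10^10 m
Circular speed at r₁: v₁ = √(GM/r₁) = 199.65 m/s
Transfer speed at r₁ (periapsis): v₁ₜ = √(GM(2/r₁ − 1/a_t)) = 252.539 m/s
(a) ΔV₁ = v₁ₜ − v₁ = 52.8894 m/s ≈ 52.89 m/s
Circular speed at r₂: v₂ = √(GM/r₂) = 99.8248 m/s
Transfer speed at r₂ (apoapsis): v₂ₜ = √(GM(2/r₂ − 1/a_t)) = 63.1348 m/s
(b) ΔV₂ = v₂ − v₂ₜ = 36.6901 m/s ≈ 36.69 m/s
(c) ΔV_total = ΔV₁ + ΔV₂ = 89.5795 m/s ≈ 89.58 m/s

Final answer:
(a) ΔV₁ = 52.89 m/s
(b) ΔV₂ = 36.69 m/s
(c) ΔV_total = 89.58 m/s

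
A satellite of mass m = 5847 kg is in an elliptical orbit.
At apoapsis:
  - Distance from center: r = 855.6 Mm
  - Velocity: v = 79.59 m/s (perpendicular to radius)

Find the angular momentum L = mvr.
r = 855.6 Mm = 8.556 × 10^8 m
v = 79.59 m/s
vr = 79.59 × 8.556 × 10^8 = 6.80972 × 10^10 m²/s
L = m × vr = 5847 × 6.80972 × 10^10 = 3.98164 × 10^14 kg·m²/s ≈ 3.982 × 10^14 kg·m²/s

Final answer: L = 3.982 × 10^14 kg·m²/s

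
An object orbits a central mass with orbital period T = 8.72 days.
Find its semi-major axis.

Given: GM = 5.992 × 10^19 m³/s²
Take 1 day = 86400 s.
T = 8.72 days = 753408 s
GM = 5.992 × 10^19 m³/s²
Kepler's third law: a³ = GM T² / (4π²)
T² = 5.67624 × 10^11 s²
a³ = (5.992 × 10^19) × (5.67624 × 10^11) / (4π²) = 8.61534 × 10^29 m³
a = (a³)^(1/3) = 9.51534 × 10^9 m ≈ 9.515 Gm

Final answer: 9.515 Gm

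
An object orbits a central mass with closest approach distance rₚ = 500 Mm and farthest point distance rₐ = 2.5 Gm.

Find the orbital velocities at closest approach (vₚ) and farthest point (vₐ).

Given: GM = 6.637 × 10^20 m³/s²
rₚ = 500 Mm = 5 × 10^8 m
rₐ = 2.5 Gm = 2.5 × 10^9 m
GM = 6.637 × 10^20 m³/s²
a = (rₚ + rₐ)/2 = 1.5 × 10^9 m
Vis-viva: v² = GM (2/r − 1/a)
vₚ² = 6.637 × 10^20 × (4 × 10^-9 − 6.66667 × 10^-10) = 2.21233 × 10^12 m²/s²
vₚ = 1.48739 × 10^6 m/s ≈ 1487 km/s
vₐ² = 6.637 × 10^20 × (8 × 10^-10 − 6.66667 × 10^-10) = 8.84933 × 10^10 m²/s²
vₐ = 297478 m/s ≈ 297.5 km/s

Final answer: vₚ = 1487 km/s, vₐ = 297.5 km/s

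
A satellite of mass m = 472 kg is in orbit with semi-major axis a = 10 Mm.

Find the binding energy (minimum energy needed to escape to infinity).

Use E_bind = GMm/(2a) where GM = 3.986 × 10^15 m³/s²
a = 10 Mm = 1 × 10^7 m
GM = 3.986 × 10^15 m³/s²
m = 472 kg
GMm = 3.986 × 10^15 × 472 = 1.88139 × 10^18 m³·kg/s²
2a = 2 × 10^7 m
E_bind = GMm/(2a) = 9.40696 × 10^10 J ≈ 94.07 GJ

Final answer: 94.07 GJ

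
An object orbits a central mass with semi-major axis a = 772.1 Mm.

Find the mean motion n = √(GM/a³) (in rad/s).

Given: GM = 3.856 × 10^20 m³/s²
a = 772.1 Mm = 7.721 × 10^8 m
GM = 3.856 × 10^20 m³/s²
a³ = 4.60278 × 10^26 m³
GM/a³ = (3.856 × 10^20) / (4.60278 × 10^26) = 8.37754 × 10^-7 s⁻²
n = √(GM/a³) = 0.000915289 rad/s ≈ 0.0009153 rad/s

Final answer: n = 0.0009153 rad/s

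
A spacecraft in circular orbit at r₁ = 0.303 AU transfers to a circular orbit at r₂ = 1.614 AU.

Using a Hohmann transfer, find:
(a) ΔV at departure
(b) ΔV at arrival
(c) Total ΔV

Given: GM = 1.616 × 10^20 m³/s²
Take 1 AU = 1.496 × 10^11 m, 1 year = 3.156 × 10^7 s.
r₁ = 0.303 AU = 4.53288 × 10^10 m
r₂ = 1.614 AU = 2.41454 × 10^11 m
GM = 1.616 × 10^20 m³/s²
Transfer ellipse: a_t = (r₁ + r₂)/2 = 1.43392 × 10^11 m
Circular speed at r₁: v₁ = √(GM/r₁) = 59708.1 m/s
Transfer speed at r₁ (periapsis): v₁ₜ = √(GM(2/r₁ − 1/a_t)) = 77479.9 m/s
(a) ΔV₁ = v₁ₜ − v₁ = 17771.8 m/s ≈ 3.749 AU/year
Circular speed at r₂: v₂ = √(GM/r₂) = 25870.4 m/s
Transfer speed at r₂ (apoapsis): v₂ₜ = √(GM(2/r₂ − 1/a_t)) = 14545.5 m/s
(b) ΔV₂ = v₂ − v₂ₜ = 11324.9 m/s ≈ 2.389 AU/year
(c) ΔV_total = ΔV₁ + ΔV₂ = 29096.7 m/s ≈ 6.138 AU/year

Final answer:
(a) ΔV₁ = 3.749 AU/year
(b) ΔV₂ = 2.389 AU/year
(c) ΔV_total = 6.138 AU/year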